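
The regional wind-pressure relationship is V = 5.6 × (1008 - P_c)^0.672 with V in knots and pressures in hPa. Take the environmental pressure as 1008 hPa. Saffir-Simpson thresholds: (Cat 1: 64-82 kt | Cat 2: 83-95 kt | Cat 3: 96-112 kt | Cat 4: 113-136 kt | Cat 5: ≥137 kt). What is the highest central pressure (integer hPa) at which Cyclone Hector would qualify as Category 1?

970 hPa

Category 1 begins at V = 64 kt.
Required ΔP = (64/5.6)^(1/0.672) = 11.429^1.488 ≈ 37.53 hPa.
P_c ≤ 1008 − 37.53 = 970.47, so the highest integer P_c is 970 hPa.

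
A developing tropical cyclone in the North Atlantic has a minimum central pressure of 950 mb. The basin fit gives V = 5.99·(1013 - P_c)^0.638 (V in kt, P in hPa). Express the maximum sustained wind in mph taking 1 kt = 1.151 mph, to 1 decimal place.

96.9 mph

ΔP = 1013 − 950 = 63 mb.
V ≈ 5.99 × 63^0.638 = 5.99 × 14.060 ≈ 84.218 kt.
84.218 × 1.151 ≈ 96.94 mph → 96.9 mph.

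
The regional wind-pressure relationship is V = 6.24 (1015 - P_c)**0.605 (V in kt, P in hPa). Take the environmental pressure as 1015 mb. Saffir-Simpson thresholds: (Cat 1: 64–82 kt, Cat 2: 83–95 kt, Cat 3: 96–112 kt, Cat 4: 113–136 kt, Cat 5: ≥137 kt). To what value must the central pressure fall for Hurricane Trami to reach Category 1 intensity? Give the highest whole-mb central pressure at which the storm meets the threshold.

Category 1 begins at V = 64 kt.
Required ΔP = (64/6.24)^(1/0.605) = 10.256^1.653 ≈ 46.89 mb.
P_c ≤ 1015 − 46.89 = 968.11, so the highest integer P_c is 968 mb.

968 mb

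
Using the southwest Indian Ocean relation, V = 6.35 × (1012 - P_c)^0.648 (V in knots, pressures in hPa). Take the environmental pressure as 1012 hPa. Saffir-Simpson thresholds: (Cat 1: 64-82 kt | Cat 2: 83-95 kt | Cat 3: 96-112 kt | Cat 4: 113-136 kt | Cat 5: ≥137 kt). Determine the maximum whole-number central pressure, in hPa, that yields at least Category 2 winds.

Category 2 begins at V = 83 kt.
Required ΔP = (83/6.35)^(1/0.648) = 13.071^1.543 ≈ 52.81 hPa.
P_c ≤ 1012 − 52.81 = 959.19, so the highest integer P_c is 959 hPa.

959 hPa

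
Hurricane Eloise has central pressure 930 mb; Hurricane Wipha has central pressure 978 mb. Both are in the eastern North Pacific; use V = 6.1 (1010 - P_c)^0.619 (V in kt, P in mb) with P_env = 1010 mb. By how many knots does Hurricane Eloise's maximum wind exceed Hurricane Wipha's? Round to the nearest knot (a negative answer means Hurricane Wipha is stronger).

40 kt

Hurricane Eloise: ΔP = 80; V ≈ 6.1 × 80^0.619 ≈ 91.91 kt.
Hurricane Wipha: ΔP = 32; V ≈ 6.1 × 32^0.619 ≈ 52.12 kt.
Difference ≈ 91.91 − 52.12 = 39.79 → 40 kt.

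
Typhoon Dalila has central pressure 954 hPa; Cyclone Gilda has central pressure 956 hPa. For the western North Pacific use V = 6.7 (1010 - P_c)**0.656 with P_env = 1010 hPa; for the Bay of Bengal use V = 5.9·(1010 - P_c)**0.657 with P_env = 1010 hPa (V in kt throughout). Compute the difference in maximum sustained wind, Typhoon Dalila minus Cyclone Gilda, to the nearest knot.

13 kt

Typhoon Dalila: ΔP = 56; V ≈ 6.7 × 56^0.656 ≈ 93.95 kt.
Cyclone Gilda: ΔP = 54; V ≈ 5.9 × 54^0.657 ≈ 81.10 kt.
Difference ≈ 93.95 − 81.10 = 12.85 → 13 kt.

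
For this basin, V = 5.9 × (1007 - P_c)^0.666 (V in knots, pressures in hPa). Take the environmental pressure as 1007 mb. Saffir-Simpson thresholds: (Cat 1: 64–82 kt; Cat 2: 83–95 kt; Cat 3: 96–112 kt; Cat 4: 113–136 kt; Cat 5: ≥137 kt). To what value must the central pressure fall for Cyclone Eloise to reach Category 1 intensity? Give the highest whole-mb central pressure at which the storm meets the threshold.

Category 1 begins at V = 64 kt.
Required ΔP = (64/5.9)^(1/0.666) = 10.847^1.502 ≈ 35.85 mb.
P_c ≤ 1007 − 35.85 = 971.15, so the highest integer P_c is 971 mb.

971 mb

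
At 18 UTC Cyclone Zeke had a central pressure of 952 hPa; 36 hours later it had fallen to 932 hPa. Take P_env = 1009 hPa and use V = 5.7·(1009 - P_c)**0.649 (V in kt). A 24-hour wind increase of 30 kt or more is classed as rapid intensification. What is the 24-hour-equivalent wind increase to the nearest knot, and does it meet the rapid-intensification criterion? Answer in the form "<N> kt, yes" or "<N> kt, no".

11 kt, no

V₁: ΔP = 57, V ≈ 5.7 × 57^0.649 ≈ 78.60 kt.
V₂: ΔP = 77, V ≈ 5.7 × 77^0.649 ≈ 95.54 kt.
ΔV over 36 h = 16.94 kt → 24 h equivalent = 16.94 × 24/36 ≈ 11.29 kt.
11 kt < 30 kt ⇒ not rapid intensification.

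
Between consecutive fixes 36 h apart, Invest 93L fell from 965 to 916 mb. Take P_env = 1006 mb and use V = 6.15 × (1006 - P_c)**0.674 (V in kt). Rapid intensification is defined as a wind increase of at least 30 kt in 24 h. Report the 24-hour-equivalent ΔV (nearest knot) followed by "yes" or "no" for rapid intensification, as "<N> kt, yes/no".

35 kt, yes

V₁: ΔP = 41, V ≈ 6.15 × 41^0.674 ≈ 75.14 kt.
V₂: ΔP = 90, V ≈ 6.15 × 90^0.674 ≈ 127.65 kt.
ΔV over 36 h = 52.51 kt → 24 h equivalent = 52.51 × 24/36 ≈ 35.01 kt.
35 kt ≥ 30 kt ⇒ rapid intensification.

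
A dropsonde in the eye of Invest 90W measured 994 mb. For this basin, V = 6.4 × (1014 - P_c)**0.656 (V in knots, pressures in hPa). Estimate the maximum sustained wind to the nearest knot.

ΔP = 1014 − 994 = 20 mb.
20^0.656 ≈ 7.136.
V ≈ 6.4 × 7.136 ≈ 45.7 kt.

46 kt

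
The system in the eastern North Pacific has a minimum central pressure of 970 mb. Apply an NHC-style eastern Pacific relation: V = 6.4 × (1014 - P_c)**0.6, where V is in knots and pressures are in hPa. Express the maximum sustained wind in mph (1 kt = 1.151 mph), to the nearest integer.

ΔP = 1014 − 970 = 44 mb.
V ≈ 6.4 × 44^0.6 = 6.4 × 9.684 ≈ 61.980 kt.
61.980 × 1.151 ≈ 71.34 mph → 71 mph.

71 mph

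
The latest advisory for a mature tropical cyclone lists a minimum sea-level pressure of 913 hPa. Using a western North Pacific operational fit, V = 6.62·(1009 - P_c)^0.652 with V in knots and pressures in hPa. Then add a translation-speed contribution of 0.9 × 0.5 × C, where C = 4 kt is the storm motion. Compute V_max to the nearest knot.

ΔP = 1009 − 913 = 96 hPa.
96^0.652 ≈ 19.608.
V ≈ 6.62 × 19.608 ≈ 129.8 kt.
Translation term: 0.9 × 0.5 × 4 = 1.8 kt.
Corrected V ≈ 131.6 kt → 132 kt.

132 kt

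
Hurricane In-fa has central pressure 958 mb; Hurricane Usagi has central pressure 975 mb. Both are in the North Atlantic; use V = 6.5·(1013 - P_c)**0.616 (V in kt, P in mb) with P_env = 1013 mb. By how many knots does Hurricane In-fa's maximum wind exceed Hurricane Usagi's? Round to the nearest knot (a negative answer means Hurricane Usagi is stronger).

16 kt

Hurricane In-fa: ΔP = 55; V ≈ 6.5 × 55^0.616 ≈ 76.73 kt.
Hurricane Usagi: ΔP = 38; V ≈ 6.5 × 38^0.616 ≈ 61.10 kt.
Difference ≈ 76.73 − 61.10 = 15.63 → 16 kt.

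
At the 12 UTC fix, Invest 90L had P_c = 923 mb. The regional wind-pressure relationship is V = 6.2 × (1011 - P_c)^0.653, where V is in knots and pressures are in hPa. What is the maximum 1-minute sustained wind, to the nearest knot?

115 kt

ΔP = 1011 − 923 = 88 mb.
88^0.653 ≈ 18.610.
V ≈ 6.2 × 18.610 ≈ 115.4 kt.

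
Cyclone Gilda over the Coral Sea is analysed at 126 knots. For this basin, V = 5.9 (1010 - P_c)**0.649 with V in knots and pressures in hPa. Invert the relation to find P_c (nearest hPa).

ΔP = (V / 5.9)^(1/0.649) = (126/5.9)^1.541.
126/5.9 = 21.356; 21.356^1.541 ≈ 111.83 hPa.
P_c = 1010 − 111.83 = 898.17 ≈ 898 hPa.

898 hPa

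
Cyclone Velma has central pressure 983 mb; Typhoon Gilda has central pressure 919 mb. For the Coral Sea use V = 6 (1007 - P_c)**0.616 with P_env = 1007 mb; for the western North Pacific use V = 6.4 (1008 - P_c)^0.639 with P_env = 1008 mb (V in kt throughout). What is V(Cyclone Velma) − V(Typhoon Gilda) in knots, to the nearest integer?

Cyclone Velma: ΔP = 24; V ≈ 6 × 24^0.616 ≈ 42.50 kt.
Typhoon Gilda: ΔP = 89; V ≈ 6.4 × 89^0.639 ≈ 112.68 kt.
Difference ≈ 42.50 − 112.68 = -70.18 → -70 kt.

-70 kt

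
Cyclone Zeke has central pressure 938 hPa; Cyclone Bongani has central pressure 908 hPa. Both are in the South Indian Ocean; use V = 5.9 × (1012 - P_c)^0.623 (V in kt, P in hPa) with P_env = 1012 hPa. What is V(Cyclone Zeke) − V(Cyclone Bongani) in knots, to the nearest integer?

Cyclone Zeke: ΔP = 74; V ≈ 5.9 × 74^0.623 ≈ 86.18 kt.
Cyclone Bongani: ΔP = 104; V ≈ 5.9 × 104^0.623 ≈ 106.53 kt.
Difference ≈ 86.18 − 106.53 = -20.35 → -20 kt.

-20 kt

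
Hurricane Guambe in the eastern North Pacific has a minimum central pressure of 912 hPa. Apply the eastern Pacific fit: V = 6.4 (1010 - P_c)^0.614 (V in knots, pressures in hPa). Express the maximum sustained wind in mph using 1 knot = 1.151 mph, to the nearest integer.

123 mph

ΔP = 1010 − 912 = 98 hPa.
V ≈ 6.4 × 98^0.614 = 6.4 × 16.696 ≈ 106.854 kt.
106.854 × 1.151 ≈ 122.99 mph → 123 mph.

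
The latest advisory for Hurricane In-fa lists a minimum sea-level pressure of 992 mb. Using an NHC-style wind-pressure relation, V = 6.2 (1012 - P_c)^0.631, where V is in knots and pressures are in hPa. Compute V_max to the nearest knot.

41 kt

ΔP = 1012 − 992 = 20 mb.
20^0.631 ≈ 6.621.
V ≈ 6.2 × 6.621 ≈ 41.1 kt.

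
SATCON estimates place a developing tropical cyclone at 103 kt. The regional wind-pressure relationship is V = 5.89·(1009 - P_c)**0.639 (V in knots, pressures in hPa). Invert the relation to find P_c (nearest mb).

921 mb

ΔP = (V / 5.89)^(1/0.639) = (103/5.89)^1.565.
103/5.89 = 17.487; 17.487^1.565 ≈ 88.06 mb.
P_c = 1009 − 88.06 = 920.94 ≈ 921 mb.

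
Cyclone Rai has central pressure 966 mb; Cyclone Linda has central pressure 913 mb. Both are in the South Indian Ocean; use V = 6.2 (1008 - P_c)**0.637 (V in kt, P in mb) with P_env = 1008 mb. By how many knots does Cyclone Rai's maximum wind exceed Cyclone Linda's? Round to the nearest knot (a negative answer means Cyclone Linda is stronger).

Cyclone Rai: ΔP = 42; V ≈ 6.2 × 42^0.637 ≈ 67.05 kt.
Cyclone Linda: ΔP = 95; V ≈ 6.2 × 95^0.637 ≈ 112.77 kt.
Difference ≈ 67.05 − 112.77 = -45.72 → -46 kt.

-46 kt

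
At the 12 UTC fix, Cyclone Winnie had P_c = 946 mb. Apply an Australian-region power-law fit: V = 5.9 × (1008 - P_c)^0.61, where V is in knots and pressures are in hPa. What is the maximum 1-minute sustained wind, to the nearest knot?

73 kt

ΔP = 1008 − 946 = 62 mb.
62^0.61 ≈ 12.398.
V ≈ 5.9 × 12.398 ≈ 73.1 kt.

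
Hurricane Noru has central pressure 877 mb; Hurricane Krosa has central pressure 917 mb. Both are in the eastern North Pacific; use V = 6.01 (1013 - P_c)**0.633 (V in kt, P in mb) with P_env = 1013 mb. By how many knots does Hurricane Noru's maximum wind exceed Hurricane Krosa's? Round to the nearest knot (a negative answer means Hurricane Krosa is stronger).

Hurricane Noru: ΔP = 136; V ≈ 6.01 × 136^0.633 ≈ 134.71 kt.
Hurricane Krosa: ΔP = 96; V ≈ 6.01 × 96^0.633 ≈ 108.06 kt.
Difference ≈ 134.71 − 108.06 = 26.65 → 27 kt.

27 kt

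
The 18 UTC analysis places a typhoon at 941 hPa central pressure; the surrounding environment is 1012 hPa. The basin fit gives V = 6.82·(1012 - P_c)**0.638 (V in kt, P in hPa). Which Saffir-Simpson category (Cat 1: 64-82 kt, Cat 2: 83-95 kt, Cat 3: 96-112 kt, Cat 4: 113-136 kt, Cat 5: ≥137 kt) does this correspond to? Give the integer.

ΔP = 1012 − 941 = 71 hPa.
V ≈ 6.82 × 71^0.638 = 6.82 × 15.17 ≈ 103 kt.
103 kt falls in the Category 3 band.

3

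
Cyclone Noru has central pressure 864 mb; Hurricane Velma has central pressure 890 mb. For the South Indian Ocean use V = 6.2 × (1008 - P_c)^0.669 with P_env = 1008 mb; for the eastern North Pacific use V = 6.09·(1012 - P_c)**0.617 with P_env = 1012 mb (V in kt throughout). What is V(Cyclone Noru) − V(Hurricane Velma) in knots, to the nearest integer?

54 kt

Cyclone Noru: ΔP = 144; V ≈ 6.2 × 144^0.669 ≈ 172.32 kt.
Hurricane Velma: ΔP = 122; V ≈ 6.09 × 122^0.617 ≈ 118.01 kt.
Difference ≈ 172.32 − 118.01 = 54.31 → 54 kt.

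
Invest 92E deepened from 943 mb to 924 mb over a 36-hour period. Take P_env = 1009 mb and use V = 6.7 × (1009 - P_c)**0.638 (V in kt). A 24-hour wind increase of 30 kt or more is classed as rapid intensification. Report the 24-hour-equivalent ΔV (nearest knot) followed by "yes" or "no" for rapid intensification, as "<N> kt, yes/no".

V₁: ΔP = 66, V ≈ 6.7 × 66^0.638 ≈ 97.04 kt.
V₂: ΔP = 85, V ≈ 6.7 × 85^0.638 ≈ 114.04 kt.
ΔV over 36 h = 17.00 kt → 24 h equivalent = 17.00 × 24/36 ≈ 11.33 kt.
11 kt < 30 kt ⇒ not rapid intensification.

11 kt, no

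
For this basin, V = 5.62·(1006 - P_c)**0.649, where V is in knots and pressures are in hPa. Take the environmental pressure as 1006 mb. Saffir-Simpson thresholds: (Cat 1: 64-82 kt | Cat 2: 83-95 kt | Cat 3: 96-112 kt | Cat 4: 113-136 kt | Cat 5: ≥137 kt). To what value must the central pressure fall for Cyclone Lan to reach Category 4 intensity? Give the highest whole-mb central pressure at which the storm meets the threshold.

Category 4 begins at V = 113 kt.
Required ΔP = (113/5.62)^(1/0.649) = 20.107^1.541 ≈ 101.91 mb.
P_c ≤ 1006 − 101.91 = 904.09, so the highest integer P_c is 904 mb.

904 mb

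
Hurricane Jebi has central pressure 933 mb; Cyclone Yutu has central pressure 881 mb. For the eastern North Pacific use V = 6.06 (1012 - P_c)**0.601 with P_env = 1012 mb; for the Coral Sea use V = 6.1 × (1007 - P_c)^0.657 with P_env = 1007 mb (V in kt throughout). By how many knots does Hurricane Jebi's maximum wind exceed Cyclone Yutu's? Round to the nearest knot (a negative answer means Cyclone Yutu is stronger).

Hurricane Jebi: ΔP = 79; V ≈ 6.06 × 79^0.601 ≈ 83.74 kt.
Cyclone Yutu: ΔP = 126; V ≈ 6.1 × 126^0.657 ≈ 146.31 kt.
Difference ≈ 83.74 − 146.31 = -62.57 → -63 kt.

-63 kt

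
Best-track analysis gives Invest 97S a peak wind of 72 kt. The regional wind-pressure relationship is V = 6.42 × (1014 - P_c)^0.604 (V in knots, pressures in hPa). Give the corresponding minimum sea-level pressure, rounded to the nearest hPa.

959 hPa

ΔP = (V / 6.42)^(1/0.604) = (72/6.42)^1.656.
72/6.42 = 11.215; 11.215^1.656 ≈ 54.71 hPa.
P_c = 1014 − 54.71 = 959.29 ≈ 959 hPa.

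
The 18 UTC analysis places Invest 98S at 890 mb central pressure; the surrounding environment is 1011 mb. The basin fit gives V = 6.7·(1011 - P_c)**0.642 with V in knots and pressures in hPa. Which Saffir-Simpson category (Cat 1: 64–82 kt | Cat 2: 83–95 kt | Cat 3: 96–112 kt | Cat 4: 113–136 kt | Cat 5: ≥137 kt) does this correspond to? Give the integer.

ΔP = 1011 − 890 = 121 mb.
V ≈ 6.7 × 121^0.642 = 6.7 × 21.73 ≈ 146 kt.
146 kt falls in the Category 5 band.

5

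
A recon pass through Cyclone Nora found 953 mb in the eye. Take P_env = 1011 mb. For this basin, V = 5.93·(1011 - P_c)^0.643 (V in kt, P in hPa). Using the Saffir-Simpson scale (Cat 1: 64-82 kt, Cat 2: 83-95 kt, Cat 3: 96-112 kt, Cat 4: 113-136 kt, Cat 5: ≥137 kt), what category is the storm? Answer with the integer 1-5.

ΔP = 1011 − 953 = 58 mb.
V ≈ 5.93 × 58^0.643 = 5.93 × 13.61 ≈ 81 kt.
81 kt falls in the Category 1 band.

1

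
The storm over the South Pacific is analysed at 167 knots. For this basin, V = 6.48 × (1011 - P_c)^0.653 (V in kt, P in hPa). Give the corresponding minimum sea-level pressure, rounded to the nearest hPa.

ΔP = (V / 6.48)^(1/0.653) = (167/6.48)^1.531.
167/6.48 = 25.772; 25.772^1.531 ≈ 144.88 hPa.
P_c = 1011 − 144.88 = 866.12 ≈ 866 hPa.

866 hPa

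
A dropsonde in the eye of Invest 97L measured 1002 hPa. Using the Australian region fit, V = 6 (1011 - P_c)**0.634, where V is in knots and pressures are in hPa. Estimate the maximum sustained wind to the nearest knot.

ΔP = 1011 − 1002 = 9 hPa.
9^0.634 ≈ 4.027.
V ≈ 6 × 4.027 ≈ 24.2 kt.

24 kt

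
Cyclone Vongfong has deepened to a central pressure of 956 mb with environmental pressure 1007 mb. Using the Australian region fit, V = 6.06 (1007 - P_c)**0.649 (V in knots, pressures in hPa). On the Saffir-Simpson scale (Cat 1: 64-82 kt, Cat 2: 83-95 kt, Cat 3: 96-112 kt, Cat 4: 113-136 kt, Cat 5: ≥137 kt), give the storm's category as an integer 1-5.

1

ΔP = 1007 − 956 = 51 mb.
V ≈ 6.06 × 51^0.649 = 6.06 × 12.83 ≈ 78 kt.
78 kt falls in the Category 1 band.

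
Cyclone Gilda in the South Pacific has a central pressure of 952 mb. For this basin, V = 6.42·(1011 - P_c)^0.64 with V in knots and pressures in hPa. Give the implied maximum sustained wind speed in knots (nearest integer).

87 kt

ΔP = 1011 − 952 = 59 mb.
59^0.64 ≈ 13.594.
V ≈ 6.42 × 13.594 ≈ 87.3 kt.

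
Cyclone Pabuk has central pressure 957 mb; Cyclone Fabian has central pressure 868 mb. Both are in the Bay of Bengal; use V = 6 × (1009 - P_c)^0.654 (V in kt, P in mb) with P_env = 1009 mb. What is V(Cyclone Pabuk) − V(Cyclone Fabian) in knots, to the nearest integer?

Cyclone Pabuk: ΔP = 52; V ≈ 6 × 52^0.654 ≈ 79.51 kt.
Cyclone Fabian: ΔP = 141; V ≈ 6 × 141^0.654 ≈ 152.67 kt.
Difference ≈ 79.51 − 152.67 = -73.16 → -73 kt.

-73 kt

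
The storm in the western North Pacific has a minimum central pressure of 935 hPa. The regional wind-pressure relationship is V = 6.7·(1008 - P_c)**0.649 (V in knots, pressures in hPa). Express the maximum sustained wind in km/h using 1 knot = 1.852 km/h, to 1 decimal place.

ΔP = 1008 − 935 = 73 hPa.
V ≈ 6.7 × 73^0.649 = 6.7 × 16.192 ≈ 108.485 kt.
108.485 × 1.852 ≈ 200.91 km/h → 200.9 km/h.

200.9 km/h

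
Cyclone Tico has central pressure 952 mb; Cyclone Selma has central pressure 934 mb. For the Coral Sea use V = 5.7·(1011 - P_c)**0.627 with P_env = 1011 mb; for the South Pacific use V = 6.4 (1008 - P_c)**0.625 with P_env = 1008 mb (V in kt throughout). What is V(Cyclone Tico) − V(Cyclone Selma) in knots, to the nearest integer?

Cyclone Tico: ΔP = 59; V ≈ 5.7 × 59^0.627 ≈ 73.49 kt.
Cyclone Selma: ΔP = 74; V ≈ 6.4 × 74^0.625 ≈ 94.29 kt.
Difference ≈ 73.49 − 94.29 = -20.80 → -21 kt.

-21 kt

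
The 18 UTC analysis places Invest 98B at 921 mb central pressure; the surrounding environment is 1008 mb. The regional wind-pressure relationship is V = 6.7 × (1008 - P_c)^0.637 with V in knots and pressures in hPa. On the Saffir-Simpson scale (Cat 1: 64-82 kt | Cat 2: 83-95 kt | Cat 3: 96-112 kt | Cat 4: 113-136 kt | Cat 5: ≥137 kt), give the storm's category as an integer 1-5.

4

ΔP = 1008 − 921 = 87 mb.
V ≈ 6.7 × 87^0.637 = 6.7 × 17.20 ≈ 115 kt.
115 kt falls in the Category 4 band.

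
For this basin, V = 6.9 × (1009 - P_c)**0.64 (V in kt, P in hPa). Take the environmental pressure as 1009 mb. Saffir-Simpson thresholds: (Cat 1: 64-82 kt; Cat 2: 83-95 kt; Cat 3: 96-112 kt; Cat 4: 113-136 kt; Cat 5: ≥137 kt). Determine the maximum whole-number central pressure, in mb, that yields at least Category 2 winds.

Category 2 begins at V = 83 kt.
Required ΔP = (83/6.9)^(1/0.64) = 12.029^1.562 ≈ 48.74 mb.
P_c ≤ 1009 − 48.74 = 960.26, so the highest integer P_c is 960 mb.

960 mb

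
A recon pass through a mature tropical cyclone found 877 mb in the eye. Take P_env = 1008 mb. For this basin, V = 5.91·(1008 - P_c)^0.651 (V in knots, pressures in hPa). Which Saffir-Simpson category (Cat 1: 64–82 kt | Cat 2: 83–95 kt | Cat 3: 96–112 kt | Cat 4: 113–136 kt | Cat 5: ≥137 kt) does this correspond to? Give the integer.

ΔP = 1008 − 877 = 131 mb.
V ≈ 5.91 × 131^0.651 = 5.91 × 23.90 ≈ 141 kt.
141 kt falls in the Category 5 band.

5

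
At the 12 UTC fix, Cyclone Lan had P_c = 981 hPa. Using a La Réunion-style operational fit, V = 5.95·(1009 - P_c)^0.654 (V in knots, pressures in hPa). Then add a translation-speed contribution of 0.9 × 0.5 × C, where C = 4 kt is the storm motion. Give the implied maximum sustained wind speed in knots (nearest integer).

54 kt

ΔP = 1009 − 981 = 28 hPa.
28^0.654 ≈ 8.840.
V ≈ 5.95 × 8.840 ≈ 52.6 kt.
Translation term: 0.9 × 0.5 × 4 = 1.8 kt.
Corrected V ≈ 54.4 kt → 54 kt.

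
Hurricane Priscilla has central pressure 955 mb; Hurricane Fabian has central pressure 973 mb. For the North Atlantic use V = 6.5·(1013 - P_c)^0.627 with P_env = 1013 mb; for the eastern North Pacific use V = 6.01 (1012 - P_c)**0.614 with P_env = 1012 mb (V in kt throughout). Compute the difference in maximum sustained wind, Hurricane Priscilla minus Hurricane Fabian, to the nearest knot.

Hurricane Priscilla: ΔP = 58; V ≈ 6.5 × 58^0.627 ≈ 82.91 kt.
Hurricane Fabian: ΔP = 39; V ≈ 6.01 × 39^0.614 ≈ 56.99 kt.
Difference ≈ 82.91 − 56.99 = 25.92 → 26 kt.

26 kt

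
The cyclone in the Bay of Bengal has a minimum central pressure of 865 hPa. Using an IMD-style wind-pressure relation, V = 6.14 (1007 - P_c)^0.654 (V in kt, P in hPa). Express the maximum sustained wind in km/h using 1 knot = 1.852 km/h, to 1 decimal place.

290.7 km/h

ΔP = 1007 − 865 = 142 hPa.
V ≈ 6.14 × 142^0.654 = 6.14 × 25.562 ≈ 156.951 kt.
156.951 × 1.852 ≈ 290.67 km/h → 290.7 km/h.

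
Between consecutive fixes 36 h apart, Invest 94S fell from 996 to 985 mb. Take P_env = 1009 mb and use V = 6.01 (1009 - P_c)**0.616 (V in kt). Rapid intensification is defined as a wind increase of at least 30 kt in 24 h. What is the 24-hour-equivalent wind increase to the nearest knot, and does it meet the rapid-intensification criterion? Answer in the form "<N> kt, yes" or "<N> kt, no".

9 kt, no

V₁: ΔP = 13, V ≈ 6.01 × 13^0.616 ≈ 29.18 kt.
V₂: ΔP = 24, V ≈ 6.01 × 24^0.616 ≈ 42.57 kt.
ΔV over 36 h = 13.39 kt → 24 h equivalent = 13.39 × 24/36 ≈ 8.93 kt.
9 kt < 30 kt ⇒ not rapid intensification.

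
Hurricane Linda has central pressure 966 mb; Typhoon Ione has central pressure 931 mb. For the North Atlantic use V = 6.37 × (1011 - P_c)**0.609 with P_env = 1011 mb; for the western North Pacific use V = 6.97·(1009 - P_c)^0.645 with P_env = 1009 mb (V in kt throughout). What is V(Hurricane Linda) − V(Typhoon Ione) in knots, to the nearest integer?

Hurricane Linda: ΔP = 45; V ≈ 6.37 × 45^0.609 ≈ 64.71 kt.
Typhoon Ione: ΔP = 78; V ≈ 6.97 × 78^0.645 ≈ 115.78 kt.
Difference ≈ 64.71 − 115.78 = -51.07 → -51 kt.

-51 kt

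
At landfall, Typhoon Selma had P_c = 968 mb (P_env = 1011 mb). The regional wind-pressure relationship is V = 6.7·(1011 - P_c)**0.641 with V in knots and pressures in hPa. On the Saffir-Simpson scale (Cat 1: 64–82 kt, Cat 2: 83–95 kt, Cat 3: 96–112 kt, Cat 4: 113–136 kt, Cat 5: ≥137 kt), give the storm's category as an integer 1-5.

1

ΔP = 1011 − 968 = 43 mb.
V ≈ 6.7 × 43^0.641 = 6.7 × 11.14 ≈ 75 kt.
75 kt falls in the Category 1 band.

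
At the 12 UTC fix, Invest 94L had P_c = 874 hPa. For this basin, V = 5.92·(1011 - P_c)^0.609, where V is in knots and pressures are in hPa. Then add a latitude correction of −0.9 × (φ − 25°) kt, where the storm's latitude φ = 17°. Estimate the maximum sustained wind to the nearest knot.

126 kt

ΔP = 1011 − 874 = 137 hPa.
137^0.609 ≈ 20.011.
V ≈ 5.92 × 20.011 ≈ 118.5 kt.
Latitude correction: −0.9 × (17 − 25) = 7.2 kt.
Corrected V ≈ 125.7 kt → 126 kt.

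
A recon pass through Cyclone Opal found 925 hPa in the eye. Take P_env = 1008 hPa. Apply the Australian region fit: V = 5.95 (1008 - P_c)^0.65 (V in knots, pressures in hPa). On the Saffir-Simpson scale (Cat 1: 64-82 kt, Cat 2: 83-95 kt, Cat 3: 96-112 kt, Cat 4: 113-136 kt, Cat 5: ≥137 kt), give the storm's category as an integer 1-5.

3

ΔP = 1008 − 925 = 83 hPa.
V ≈ 5.95 × 83^0.65 = 5.95 × 17.68 ≈ 105 kt.
105 kt falls in the Category 3 band.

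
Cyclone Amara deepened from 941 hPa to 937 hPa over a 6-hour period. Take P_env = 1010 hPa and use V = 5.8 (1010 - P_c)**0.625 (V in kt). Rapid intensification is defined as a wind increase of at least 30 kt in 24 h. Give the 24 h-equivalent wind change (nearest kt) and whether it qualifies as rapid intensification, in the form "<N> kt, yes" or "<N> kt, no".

V₁: ΔP = 69, V ≈ 5.8 × 69^0.625 ≈ 81.79 kt.
V₂: ΔP = 73, V ≈ 5.8 × 73^0.625 ≈ 84.72 kt.
ΔV over 6 h = 2.93 kt → 24 h equivalent = 2.93 × 24/6 ≈ 11.72 kt.
12 kt < 30 kt ⇒ not rapid intensification.

12 kt, no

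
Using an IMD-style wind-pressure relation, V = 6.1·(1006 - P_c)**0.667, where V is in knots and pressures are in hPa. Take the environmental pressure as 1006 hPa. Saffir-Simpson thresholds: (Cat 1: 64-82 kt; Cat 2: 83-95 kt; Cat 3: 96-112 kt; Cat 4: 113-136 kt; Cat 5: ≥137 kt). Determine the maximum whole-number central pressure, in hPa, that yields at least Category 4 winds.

926 hPa

Category 4 begins at V = 113 kt.
Required ΔP = (113/6.1)^(1/0.667) = 18.525^1.499 ≈ 79.56 hPa.
P_c ≤ 1006 − 79.56 = 926.44, so the highest integer P_c is 926 hPa.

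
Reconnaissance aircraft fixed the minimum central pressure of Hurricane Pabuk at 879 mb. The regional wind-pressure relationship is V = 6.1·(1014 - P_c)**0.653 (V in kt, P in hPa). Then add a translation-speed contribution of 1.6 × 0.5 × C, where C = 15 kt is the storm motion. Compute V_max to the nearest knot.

ΔP = 1014 − 879 = 135 mb.
135^0.653 ≈ 24.610.
V ≈ 6.1 × 24.610 ≈ 150.1 kt.
Translation term: 1.6 × 0.5 × 15 = 12 kt.
Corrected V ≈ 162.1 kt → 162 kt.

162 kt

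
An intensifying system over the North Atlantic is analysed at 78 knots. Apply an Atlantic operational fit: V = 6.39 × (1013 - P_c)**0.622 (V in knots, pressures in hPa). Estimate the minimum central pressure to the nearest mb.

957 mb

ΔP = (V / 6.39)^(1/0.622) = (78/6.39)^1.608.
78/6.39 = 12.207; 12.207^1.608 ≈ 55.84 mb.
P_c = 1013 − 55.84 = 957.16 ≈ 957 mb.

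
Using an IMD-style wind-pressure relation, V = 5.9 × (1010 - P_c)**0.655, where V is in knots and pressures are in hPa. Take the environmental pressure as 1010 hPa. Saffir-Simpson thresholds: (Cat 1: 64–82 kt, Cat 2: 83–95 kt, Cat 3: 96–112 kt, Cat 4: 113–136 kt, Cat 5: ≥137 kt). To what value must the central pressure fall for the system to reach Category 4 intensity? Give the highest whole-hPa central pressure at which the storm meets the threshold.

919 hPa

Category 4 begins at V = 113 kt.
Required ΔP = (113/5.9)^(1/0.655) = 19.153^1.527 ≈ 90.70 hPa.
P_c ≤ 1010 − 90.70 = 919.30, so the highest integer P_c is 919 hPa.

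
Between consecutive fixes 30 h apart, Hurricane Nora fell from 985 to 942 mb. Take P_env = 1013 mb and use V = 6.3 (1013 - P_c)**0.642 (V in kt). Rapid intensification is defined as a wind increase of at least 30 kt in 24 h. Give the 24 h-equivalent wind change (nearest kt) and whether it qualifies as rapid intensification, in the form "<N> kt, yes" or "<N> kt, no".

V₁: ΔP = 28, V ≈ 6.3 × 28^0.642 ≈ 53.51 kt.
V₂: ΔP = 71, V ≈ 6.3 × 71^0.642 ≈ 97.24 kt.
ΔV over 30 h = 43.73 kt → 24 h equivalent = 43.73 × 24/30 ≈ 34.98 kt.
35 kt ≥ 30 kt ⇒ rapid intensification.

35 kt, yes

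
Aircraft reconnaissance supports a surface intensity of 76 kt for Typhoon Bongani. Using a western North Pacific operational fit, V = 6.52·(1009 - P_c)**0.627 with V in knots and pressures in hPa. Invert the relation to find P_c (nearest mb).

ΔP = (V / 6.52)^(1/0.627) = (76/6.52)^1.595.
76/6.52 = 11.656; 11.656^1.595 ≈ 50.24 mb.
P_c = 1009 − 50.24 = 958.76 ≈ 959 mb.

959 mb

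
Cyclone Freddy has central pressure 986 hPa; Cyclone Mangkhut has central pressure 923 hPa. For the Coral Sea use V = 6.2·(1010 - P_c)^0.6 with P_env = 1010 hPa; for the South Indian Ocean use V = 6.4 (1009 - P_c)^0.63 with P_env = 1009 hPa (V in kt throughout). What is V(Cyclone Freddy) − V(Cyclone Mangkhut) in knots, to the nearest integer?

Cyclone Freddy: ΔP = 24; V ≈ 6.2 × 24^0.6 ≈ 41.74 kt.
Cyclone Mangkhut: ΔP = 86; V ≈ 6.4 × 86^0.63 ≈ 105.90 kt.
Difference ≈ 41.74 − 105.90 = -64.16 → -64 kt.

-64 kt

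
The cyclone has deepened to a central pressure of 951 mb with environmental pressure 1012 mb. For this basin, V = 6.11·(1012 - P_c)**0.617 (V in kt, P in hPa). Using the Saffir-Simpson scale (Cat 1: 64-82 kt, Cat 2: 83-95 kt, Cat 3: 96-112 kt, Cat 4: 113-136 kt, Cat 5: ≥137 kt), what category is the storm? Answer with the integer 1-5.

ΔP = 1012 − 951 = 61 mb.
V ≈ 6.11 × 61^0.617 = 6.11 × 12.63 ≈ 77 kt.
77 kt falls in the Category 1 band.

1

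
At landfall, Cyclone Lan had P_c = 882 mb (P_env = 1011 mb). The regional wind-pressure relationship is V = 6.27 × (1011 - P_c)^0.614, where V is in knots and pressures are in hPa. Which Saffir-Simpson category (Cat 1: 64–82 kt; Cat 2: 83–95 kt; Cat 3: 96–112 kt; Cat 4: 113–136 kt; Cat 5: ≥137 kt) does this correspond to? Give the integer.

ΔP = 1011 − 882 = 129 mb.
V ≈ 6.27 × 129^0.614 = 6.27 × 19.77 ≈ 124 kt.
124 kt falls in the Category 4 band.

4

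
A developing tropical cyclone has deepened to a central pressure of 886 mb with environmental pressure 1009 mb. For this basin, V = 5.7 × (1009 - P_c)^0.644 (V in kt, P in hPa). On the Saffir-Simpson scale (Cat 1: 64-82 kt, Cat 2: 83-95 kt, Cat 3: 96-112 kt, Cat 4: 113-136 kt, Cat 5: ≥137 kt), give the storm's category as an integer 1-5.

ΔP = 1009 − 886 = 123 mb.
V ≈ 5.7 × 123^0.644 = 5.7 × 22.18 ≈ 126 kt.
126 kt falls in the Category 4 band.

4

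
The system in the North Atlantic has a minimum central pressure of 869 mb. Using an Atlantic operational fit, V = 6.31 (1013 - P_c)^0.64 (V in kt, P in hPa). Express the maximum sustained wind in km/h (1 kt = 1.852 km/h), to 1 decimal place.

ΔP = 1013 − 869 = 144 mb.
V ≈ 6.31 × 144^0.64 = 6.31 × 24.063 ≈ 151.838 kt.
151.838 × 1.852 ≈ 281.20 km/h → 281.2 km/h.

281.2 km/h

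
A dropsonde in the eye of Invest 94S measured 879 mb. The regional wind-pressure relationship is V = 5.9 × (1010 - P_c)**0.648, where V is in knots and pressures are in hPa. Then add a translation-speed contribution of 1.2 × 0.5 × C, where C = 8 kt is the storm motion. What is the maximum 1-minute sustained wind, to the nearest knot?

ΔP = 1010 − 879 = 131 mb.
131^0.648 ≈ 23.550.
V ≈ 5.9 × 23.550 ≈ 138.9 kt.
Translation term: 1.2 × 0.5 × 8 = 4.8 kt.
Corrected V ≈ 143.7 kt → 144 kt.

144 kt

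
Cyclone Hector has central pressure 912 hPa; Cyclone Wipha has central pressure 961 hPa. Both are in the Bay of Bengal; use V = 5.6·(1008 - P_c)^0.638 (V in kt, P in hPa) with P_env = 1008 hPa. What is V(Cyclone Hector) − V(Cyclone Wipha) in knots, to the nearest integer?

38 kt

Cyclone Hector: ΔP = 96; V ≈ 5.6 × 96^0.638 ≈ 103.01 kt.
Cyclone Wipha: ΔP = 47; V ≈ 5.6 × 47^0.638 ≈ 65.31 kt.
Difference ≈ 103.01 − 65.31 = 37.70 → 38 kt.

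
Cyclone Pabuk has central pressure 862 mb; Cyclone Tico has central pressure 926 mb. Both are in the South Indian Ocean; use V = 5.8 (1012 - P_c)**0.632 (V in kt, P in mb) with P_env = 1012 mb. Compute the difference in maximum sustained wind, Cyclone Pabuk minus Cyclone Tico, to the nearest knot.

41 kt

Cyclone Pabuk: ΔP = 150; V ≈ 5.8 × 150^0.632 ≈ 137.63 kt.
Cyclone Tico: ΔP = 86; V ≈ 5.8 × 86^0.632 ≈ 96.83 kt.
Difference ≈ 137.63 − 96.83 = 40.80 → 41 kt.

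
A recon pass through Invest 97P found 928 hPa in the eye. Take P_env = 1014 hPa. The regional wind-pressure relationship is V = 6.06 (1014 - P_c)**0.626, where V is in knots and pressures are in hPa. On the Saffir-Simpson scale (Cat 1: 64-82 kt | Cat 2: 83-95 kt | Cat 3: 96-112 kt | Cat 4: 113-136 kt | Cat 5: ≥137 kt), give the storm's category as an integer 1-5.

3

ΔP = 1014 − 928 = 86 hPa.
V ≈ 6.06 × 86^0.626 = 6.06 × 16.26 ≈ 99 kt.
99 kt falls in the Category 3 band.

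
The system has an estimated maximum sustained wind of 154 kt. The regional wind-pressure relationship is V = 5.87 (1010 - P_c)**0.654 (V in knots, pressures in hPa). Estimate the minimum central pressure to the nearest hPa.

862 hPa

ΔP = (V / 5.87)^(1/0.654) = (154/5.87)^1.529.
154/5.87 = 26.235; 26.235^1.529 ≈ 147.76 hPa.
P_c = 1010 − 147.76 = 862.24 ≈ 862 hPa.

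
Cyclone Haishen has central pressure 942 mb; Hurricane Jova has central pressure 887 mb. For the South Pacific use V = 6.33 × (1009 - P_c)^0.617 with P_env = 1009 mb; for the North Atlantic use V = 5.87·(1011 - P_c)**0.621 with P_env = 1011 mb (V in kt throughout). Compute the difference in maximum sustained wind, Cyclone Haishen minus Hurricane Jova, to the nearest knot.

Cyclone Haishen: ΔP = 67; V ≈ 6.33 × 67^0.617 ≈ 84.74 kt.
Hurricane Jova: ΔP = 124; V ≈ 5.87 × 124^0.621 ≈ 117.13 kt.
Difference ≈ 84.74 − 117.13 = -32.39 → -32 kt.

-32 kt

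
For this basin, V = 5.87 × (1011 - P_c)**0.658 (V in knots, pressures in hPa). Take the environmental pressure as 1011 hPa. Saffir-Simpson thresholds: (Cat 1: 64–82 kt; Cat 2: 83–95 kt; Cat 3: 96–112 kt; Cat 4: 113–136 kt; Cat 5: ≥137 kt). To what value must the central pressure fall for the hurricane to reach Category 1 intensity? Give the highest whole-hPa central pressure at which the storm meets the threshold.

973 hPa

Category 1 begins at V = 64 kt.
Required ΔP = (64/5.87)^(1/0.658) = 10.903^1.520 ≈ 37.74 hPa.
P_c ≤ 1011 − 37.74 = 973.26, so the highest integer P_c is 973 hPa.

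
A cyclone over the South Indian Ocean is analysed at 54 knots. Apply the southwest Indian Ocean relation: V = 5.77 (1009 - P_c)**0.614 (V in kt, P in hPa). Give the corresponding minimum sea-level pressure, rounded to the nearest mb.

ΔP = (V / 5.77)^(1/0.614) = (54/5.77)^1.629.
54/5.77 = 9.359; 9.359^1.629 ≈ 38.18 mb.
P_c = 1009 − 38.18 = 970.82 ≈ 971 mb.

971 mb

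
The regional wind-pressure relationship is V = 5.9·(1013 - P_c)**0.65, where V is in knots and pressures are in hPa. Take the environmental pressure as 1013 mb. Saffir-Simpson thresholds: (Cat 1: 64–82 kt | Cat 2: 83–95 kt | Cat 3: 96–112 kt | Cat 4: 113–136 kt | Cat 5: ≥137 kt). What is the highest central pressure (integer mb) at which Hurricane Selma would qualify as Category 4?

Category 4 begins at V = 113 kt.
Required ΔP = (113/5.9)^(1/0.65) = 19.153^1.538 ≈ 93.90 mb.
P_c ≤ 1013 − 93.90 = 919.10, so the highest integer P_c is 919 mb.

919 mb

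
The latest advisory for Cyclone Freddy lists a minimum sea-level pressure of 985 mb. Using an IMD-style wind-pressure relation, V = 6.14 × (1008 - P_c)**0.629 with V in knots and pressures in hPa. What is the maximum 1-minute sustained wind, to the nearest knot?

ΔP = 1008 − 985 = 23 mb.
23^0.629 ≈ 7.187.
V ≈ 6.14 × 7.187 ≈ 44.1 kt.

44 kt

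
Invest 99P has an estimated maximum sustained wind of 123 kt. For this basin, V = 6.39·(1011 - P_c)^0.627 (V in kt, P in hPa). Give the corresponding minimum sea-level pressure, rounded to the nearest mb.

899 mb

ΔP = (V / 6.39)^(1/0.627) = (123/6.39)^1.595.
123/6.39 = 19.249; 19.249^1.595 ≈ 111.81 mb.
P_c = 1011 − 111.81 = 899.19 ≈ 899 mb.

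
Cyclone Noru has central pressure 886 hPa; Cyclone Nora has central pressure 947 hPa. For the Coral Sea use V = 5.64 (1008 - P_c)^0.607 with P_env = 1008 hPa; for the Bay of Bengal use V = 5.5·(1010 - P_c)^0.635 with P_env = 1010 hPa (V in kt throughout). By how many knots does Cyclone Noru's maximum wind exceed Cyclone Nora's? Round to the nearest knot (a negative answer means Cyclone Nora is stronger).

Cyclone Noru: ΔP = 122; V ≈ 5.64 × 122^0.607 ≈ 104.16 kt.
Cyclone Nora: ΔP = 63; V ≈ 5.5 × 63^0.635 ≈ 76.37 kt.
Difference ≈ 104.16 − 76.37 = 27.79 → 28 kt.

28 kt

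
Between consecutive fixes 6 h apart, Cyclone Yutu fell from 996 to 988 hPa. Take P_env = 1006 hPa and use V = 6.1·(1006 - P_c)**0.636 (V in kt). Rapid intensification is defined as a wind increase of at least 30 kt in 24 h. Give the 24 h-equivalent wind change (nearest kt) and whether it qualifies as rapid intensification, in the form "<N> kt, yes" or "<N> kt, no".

V₁: ΔP = 10, V ≈ 6.1 × 10^0.636 ≈ 26.38 kt.
V₂: ΔP = 18, V ≈ 6.1 × 18^0.636 ≈ 38.34 kt.
ΔV over 6 h = 11.96 kt → 24 h equivalent = 11.96 × 24/6 ≈ 47.84 kt.
48 kt ≥ 30 kt ⇒ rapid intensification.

48 kt, yes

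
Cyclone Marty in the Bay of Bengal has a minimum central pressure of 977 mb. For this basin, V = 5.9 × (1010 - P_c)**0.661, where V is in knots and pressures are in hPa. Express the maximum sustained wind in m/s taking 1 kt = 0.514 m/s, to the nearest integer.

ΔP = 1010 − 977 = 33 mb.
V ≈ 5.9 × 33^0.661 = 5.9 × 10.086 ≈ 59.510 kt.
59.510 × 0.514 ≈ 30.59 m/s → 31 m/s.

31 m/s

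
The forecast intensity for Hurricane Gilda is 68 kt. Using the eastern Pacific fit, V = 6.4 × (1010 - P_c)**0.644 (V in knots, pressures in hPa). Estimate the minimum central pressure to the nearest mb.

971 mb

ΔP = (V / 6.4)^(1/0.644) = (68/6.4)^1.553.
68/6.4 = 10.625; 10.625^1.553 ≈ 39.24 mb.
P_c = 1010 − 39.24 = 970.76 ≈ 971 mb.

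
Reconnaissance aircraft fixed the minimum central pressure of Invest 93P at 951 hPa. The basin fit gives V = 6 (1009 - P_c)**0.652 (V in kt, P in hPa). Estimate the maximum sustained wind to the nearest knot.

ΔP = 1009 − 951 = 58 hPa.
58^0.652 ≈ 14.117.
V ≈ 6 × 14.117 ≈ 84.7 kt.

85 kt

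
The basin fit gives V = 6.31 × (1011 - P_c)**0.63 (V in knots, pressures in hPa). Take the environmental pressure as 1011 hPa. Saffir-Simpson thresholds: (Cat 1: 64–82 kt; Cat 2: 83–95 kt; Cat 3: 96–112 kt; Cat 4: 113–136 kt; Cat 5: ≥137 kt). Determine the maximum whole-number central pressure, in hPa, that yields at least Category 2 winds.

951 hPa

Category 2 begins at V = 83 kt.
Required ΔP = (83/6.31)^(1/0.63) = 13.154^1.587 ≈ 59.74 hPa.
P_c ≤ 1011 − 59.74 = 951.26, so the highest integer P_c is 951 hPa.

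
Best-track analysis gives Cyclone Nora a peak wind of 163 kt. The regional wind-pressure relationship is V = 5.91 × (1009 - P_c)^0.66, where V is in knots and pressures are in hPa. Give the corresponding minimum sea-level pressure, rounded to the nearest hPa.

857 hPa

ΔP = (V / 5.91)^(1/0.66) = (163/5.91)^1.515.
163/5.91 = 27.580; 27.580^1.515 ≈ 152.31 hPa.
P_c = 1009 − 152.31 = 856.69 ≈ 857 hPa.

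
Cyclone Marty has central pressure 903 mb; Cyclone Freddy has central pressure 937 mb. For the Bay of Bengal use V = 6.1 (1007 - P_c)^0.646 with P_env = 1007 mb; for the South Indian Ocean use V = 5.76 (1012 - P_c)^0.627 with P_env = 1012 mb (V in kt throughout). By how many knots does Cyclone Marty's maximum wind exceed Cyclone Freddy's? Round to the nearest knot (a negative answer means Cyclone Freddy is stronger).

Cyclone Marty: ΔP = 104; V ≈ 6.1 × 104^0.646 ≈ 122.56 kt.
Cyclone Freddy: ΔP = 75; V ≈ 5.76 × 75^0.627 ≈ 86.31 kt.
Difference ≈ 122.56 − 86.31 = 36.25 → 36 kt.

36 kt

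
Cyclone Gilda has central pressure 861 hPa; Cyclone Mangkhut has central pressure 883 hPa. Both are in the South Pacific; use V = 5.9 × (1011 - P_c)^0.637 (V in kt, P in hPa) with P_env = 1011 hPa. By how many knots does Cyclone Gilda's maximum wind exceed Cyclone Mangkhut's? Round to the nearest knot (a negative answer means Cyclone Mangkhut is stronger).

Cyclone Gilda: ΔP = 150; V ≈ 5.9 × 150^0.637 ≈ 143.56 kt.
Cyclone Mangkhut: ΔP = 128; V ≈ 5.9 × 128^0.637 ≈ 129.76 kt.
Difference ≈ 143.56 − 129.76 = 13.80 → 14 kt.

14 kt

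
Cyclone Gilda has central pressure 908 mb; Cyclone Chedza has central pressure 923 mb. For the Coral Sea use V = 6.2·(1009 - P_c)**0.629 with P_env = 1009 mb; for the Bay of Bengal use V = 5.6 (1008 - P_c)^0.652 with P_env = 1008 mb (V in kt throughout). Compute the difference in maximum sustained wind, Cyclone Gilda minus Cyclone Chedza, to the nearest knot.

12 kt

Cyclone Gilda: ΔP = 101; V ≈ 6.2 × 101^0.629 ≈ 113.01 kt.
Cyclone Chedza: ΔP = 85; V ≈ 5.6 × 85^0.652 ≈ 101.43 kt.
Difference ≈ 113.01 − 101.43 = 11.58 → 12 kt.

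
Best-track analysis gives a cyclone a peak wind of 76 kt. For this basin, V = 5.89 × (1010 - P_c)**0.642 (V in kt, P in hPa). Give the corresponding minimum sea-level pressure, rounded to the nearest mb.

956 mb

ΔP = (V / 5.89)^(1/0.642) = (76/5.89)^1.558.
76/5.89 = 12.903; 12.903^1.558 ≈ 53.71 mb.
P_c = 1010 − 53.71 = 956.29 ≈ 956 mb.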